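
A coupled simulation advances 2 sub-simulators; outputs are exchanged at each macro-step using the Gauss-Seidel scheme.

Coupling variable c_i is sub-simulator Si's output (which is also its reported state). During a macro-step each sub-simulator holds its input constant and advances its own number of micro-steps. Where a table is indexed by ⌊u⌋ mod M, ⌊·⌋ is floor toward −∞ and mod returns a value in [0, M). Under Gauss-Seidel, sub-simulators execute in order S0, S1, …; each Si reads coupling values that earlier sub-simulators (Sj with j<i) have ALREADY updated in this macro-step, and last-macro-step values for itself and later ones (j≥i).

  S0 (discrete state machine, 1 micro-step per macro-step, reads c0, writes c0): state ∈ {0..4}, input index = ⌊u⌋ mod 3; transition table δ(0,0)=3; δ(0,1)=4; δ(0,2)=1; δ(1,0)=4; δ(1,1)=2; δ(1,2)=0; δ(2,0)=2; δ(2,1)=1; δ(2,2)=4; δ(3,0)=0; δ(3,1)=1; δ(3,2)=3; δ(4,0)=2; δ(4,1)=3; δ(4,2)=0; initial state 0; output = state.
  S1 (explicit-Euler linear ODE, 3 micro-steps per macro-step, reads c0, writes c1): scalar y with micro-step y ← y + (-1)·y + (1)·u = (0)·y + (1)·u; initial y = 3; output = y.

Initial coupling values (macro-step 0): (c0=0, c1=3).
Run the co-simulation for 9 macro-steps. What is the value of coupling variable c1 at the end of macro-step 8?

macro 1: S0 reads c0=0 → after 1×micro: 3; S1 reads c0=3 → after 3×micro: 3 ⇒ (c0=3, c1=3)
macro 2: S0 reads c0=3 → after 1×micro: 0; S1 reads c0=0 → after 3×micro: 0 ⇒ (c0=0, c1=0)
macro 3: S0 reads c0=0 → after 1×micro: 3; S1 reads c0=3 → after 3×micro: 3 ⇒ (c0=3, c1=3)
macro 4: S0 reads c0=3 → after 1×micro: 0; S1 reads c0=0 → after 3×micro: 0 ⇒ (c0=0, c1=0)
macro 5: S0 reads c0=0 → after 1×micro: 3; S1 reads c0=3 → after 3×micro: 3 ⇒ (c0=3, c1=3)
macro 6: S0 reads c0=3 → after 1×micro: 0; S1 reads c0=0 → after 3×micro: 0 ⇒ (c0=0, c1=0)
macro 7: S0 reads c0=0 → after 1×micro: 3; S1 reads c0=3 → after 3×micro: 3 ⇒ (c0=3, c1=3)
macro 8: S0 reads c0=3 → after 1×micro: 0; S1 reads c0=0 → after 3×micro: 0 ⇒ (c0=0, c1=0)
macro 9: S0 reads c0=0 → after 1×micro: 3; S1 reads c0=3 → after 3×micro: 3 ⇒ (c0=3, c1=3)

c1 at macro-step 8 = 0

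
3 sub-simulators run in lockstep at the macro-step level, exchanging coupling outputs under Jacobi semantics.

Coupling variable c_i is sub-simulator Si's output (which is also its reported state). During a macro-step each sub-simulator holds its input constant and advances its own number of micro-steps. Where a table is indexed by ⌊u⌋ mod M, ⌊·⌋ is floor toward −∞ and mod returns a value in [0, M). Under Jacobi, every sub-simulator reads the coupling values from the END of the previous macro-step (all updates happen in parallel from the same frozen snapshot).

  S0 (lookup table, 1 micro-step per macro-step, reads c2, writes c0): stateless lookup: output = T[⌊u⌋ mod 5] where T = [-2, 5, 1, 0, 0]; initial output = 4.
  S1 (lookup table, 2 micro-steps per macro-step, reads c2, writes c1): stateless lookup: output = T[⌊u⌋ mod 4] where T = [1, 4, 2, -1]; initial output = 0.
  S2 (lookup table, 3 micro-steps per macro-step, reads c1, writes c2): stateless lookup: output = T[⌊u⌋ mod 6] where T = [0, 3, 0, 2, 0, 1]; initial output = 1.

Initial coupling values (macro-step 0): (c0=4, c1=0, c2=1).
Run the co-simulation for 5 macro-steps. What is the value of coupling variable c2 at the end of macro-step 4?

macro 1: S0 reads c2=1 → after 1×micro: 5; S1 reads c2=1 → after 2×micro: 4; S2 reads c1=0 → after 3×micro: 0 ⇒ (c0=5, c1=4, c2=0)
macro 2: S0 reads c2=0 → after 1×micro: -2; S1 reads c2=0 → after 2×micro: 1; S2 reads c1=4 → after 3×micro: 0 ⇒ (c0=-2, c1=1, c2=0)
macro 3: S0 reads c2=0 → after 1×micro: -2; S1 reads c2=0 → after 2×micro: 1; S2 reads c1=1 → after 3×micro: 3 ⇒ (c0=-2, c1=1, c2=3)
macro 4: S0 reads c2=3 → after 1×micro: 0; S1 reads c2=3 → after 2×micro: -1; S2 reads c1=1 → after 3×micro: 3 ⇒ (c0=0, c1=-1, c2=3)
macro 5: S0 reads c2=3 → after 1×micro: 0; S1 reads c2=3 → after 2×micro: -1; S2 reads c1=-1 → after 3×micro: 1 ⇒ (c0=0, c1=-1, c2=1)

c2 at macro-step 4 = 3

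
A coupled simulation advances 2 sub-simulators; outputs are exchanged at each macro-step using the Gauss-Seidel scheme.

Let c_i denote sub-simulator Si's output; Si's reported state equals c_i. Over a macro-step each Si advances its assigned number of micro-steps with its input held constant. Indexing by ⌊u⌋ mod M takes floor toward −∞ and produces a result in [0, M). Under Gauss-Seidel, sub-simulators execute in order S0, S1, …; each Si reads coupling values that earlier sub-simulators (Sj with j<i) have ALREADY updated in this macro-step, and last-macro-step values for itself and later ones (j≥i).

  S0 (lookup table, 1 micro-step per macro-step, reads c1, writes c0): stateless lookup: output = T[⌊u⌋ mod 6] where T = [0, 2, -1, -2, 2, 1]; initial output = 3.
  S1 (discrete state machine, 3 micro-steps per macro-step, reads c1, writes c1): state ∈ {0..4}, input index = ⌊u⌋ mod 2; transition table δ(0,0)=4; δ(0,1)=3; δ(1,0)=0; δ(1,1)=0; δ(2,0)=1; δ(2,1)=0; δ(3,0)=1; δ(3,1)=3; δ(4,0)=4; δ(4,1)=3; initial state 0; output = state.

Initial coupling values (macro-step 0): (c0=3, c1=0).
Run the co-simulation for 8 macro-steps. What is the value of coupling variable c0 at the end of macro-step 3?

macro 1: S0 reads c1=0 → after 1×micro: 0; S1 reads c1=0 → after 3×micro: 4 ⇒ (c0=0, c1=4)
macro 2: S0 reads c1=4 → after 1×micro: 2; S1 reads c1=4 → after 3×micro: 4 ⇒ (c0=2, c1=4)
macro 3: S0 reads c1=4 → after 1×micro: 2; S1 reads c1=4 → after 3×micro: 4 ⇒ (c0=2, c1=4)
macro 4: S0 reads c1=4 → after 1×micro: 2; S1 reads c1=4 → after 3×micro: 4 ⇒ (c0=2, c1=4)
macro 5: S0 reads c1=4 → after 1×micro: 2; S1 reads c1=4 → after 3×micro: 4 ⇒ (c0=2, c1=4)
macro 6: S0 reads c1=4 → after 1×micro: 2; S1 reads c1=4 → after 3×micro: 4 ⇒ (c0=2, c1=4)
macro 7: S0 reads c1=4 → after 1×micro: 2; S1 reads c1=4 → after 3×micro: 4 ⇒ (c0=2, c1=4)
macro 8: S0 reads c1=4 → after 1×micro: 2; S1 reads c1=4 → after 3×micro: 4 ⇒ (c0=2, c1=4)

c0 at macro-step 3 = 2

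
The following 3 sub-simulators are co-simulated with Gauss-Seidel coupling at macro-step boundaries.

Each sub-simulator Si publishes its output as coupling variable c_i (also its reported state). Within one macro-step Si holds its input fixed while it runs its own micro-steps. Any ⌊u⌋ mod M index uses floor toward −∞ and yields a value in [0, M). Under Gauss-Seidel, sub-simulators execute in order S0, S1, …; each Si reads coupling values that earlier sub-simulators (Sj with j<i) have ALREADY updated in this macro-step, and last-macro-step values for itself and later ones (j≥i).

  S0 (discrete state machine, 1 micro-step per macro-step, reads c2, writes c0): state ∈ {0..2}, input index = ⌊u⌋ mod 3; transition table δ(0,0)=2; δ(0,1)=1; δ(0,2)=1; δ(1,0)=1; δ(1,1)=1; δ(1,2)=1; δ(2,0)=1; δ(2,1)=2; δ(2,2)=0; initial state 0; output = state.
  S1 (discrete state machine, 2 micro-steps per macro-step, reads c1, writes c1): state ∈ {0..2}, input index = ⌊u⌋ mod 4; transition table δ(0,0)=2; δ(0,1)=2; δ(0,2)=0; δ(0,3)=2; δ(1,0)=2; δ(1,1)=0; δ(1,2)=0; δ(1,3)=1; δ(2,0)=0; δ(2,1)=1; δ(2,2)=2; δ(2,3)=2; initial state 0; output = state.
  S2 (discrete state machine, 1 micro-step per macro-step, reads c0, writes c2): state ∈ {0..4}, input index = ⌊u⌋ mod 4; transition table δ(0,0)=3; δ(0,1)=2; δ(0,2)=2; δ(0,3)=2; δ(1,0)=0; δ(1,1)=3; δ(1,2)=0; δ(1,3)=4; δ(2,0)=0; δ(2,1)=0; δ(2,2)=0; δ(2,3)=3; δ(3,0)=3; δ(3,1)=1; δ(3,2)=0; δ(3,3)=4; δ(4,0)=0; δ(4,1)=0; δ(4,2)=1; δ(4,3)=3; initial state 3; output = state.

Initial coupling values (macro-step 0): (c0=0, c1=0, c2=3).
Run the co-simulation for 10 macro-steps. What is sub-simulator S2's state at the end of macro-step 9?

S2 state at macro-step 9 = 0

macro 1: S0 reads c2=3 → after 1×micro: 2; S1 reads c1=0 → after 2×micro: 0; S2 reads c0=2 → after 1×micro: 0 ⇒ (c0=2, c1=0, c2=0)
macro 2: S0 reads c2=0 → after 1×micro: 1; S1 reads c1=0 → after 2×micro: 0; S2 reads c0=1 → after 1×micro: 2 ⇒ (c0=1, c1=0, c2=2)
macro 3: S0 reads c2=2 → after 1×micro: 1; S1 reads c1=0 → after 2×micro: 0; S2 reads c0=1 → after 1×micro: 0 ⇒ (c0=1, c1=0, c2=0)
macro 4: S0 reads c2=0 → after 1×micro: 1; S1 reads c1=0 → after 2×micro: 0; S2 reads c0=1 → after 1×micro: 2 ⇒ (c0=1, c1=0, c2=2)
macro 5: S0 reads c2=2 → after 1×micro: 1; S1 reads c1=0 → after 2×micro: 0; S2 reads c0=1 → after 1×micro: 0 ⇒ (c0=1, c1=0, c2=0)
macro 6: S0 reads c2=0 → after 1×micro: 1; S1 reads c1=0 → after 2×micro: 0; S2 reads c0=1 → after 1×micro: 2 ⇒ (c0=1, c1=0, c2=2)
macro 7: S0 reads c2=2 → after 1×micro: 1; S1 reads c1=0 → after 2×micro: 0; S2 reads c0=1 → after 1×micro: 0 ⇒ (c0=1, c1=0, c2=0)
macro 8: S0 reads c2=0 → after 1×micro: 1; S1 reads c1=0 → after 2×micro: 0; S2 reads c0=1 → after 1×micro: 2 ⇒ (c0=1, c1=0, c2=2)
macro 9: S0 reads c2=2 → after 1×micro: 1; S1 reads c1=0 → after 2×micro: 0; S2 reads c0=1 → after 1×micro: 0 ⇒ (c0=1, c1=0, c2=0)
macro 10: S0 reads c2=0 → after 1×micro: 1; S1 reads c1=0 → after 2×micro: 0; S2 reads c0=1 → after 1×micro: 2 ⇒ (c0=1, c1=0, c2=2)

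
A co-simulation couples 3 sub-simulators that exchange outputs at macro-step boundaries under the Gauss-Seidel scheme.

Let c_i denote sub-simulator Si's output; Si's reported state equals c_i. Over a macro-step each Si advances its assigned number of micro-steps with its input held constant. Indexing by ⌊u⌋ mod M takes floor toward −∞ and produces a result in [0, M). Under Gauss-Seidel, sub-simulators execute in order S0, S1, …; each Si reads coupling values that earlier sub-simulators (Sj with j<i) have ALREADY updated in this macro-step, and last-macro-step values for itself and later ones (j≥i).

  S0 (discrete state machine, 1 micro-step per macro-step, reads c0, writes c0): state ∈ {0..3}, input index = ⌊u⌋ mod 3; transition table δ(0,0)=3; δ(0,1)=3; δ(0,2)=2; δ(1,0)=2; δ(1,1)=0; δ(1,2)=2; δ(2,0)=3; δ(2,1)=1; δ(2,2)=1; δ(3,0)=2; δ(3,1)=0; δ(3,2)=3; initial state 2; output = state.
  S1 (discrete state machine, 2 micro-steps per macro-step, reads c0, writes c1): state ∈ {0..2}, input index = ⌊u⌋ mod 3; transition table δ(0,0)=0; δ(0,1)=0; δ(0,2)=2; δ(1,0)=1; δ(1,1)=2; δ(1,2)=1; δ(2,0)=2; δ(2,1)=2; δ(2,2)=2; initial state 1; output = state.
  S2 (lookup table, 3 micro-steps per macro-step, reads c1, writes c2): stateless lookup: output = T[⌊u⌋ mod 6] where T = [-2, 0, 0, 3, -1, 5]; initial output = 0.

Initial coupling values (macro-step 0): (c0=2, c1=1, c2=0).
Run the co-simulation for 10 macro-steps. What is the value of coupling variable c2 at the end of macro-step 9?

c2 at macro-step 9 = 0

macro 1: S0 reads c0=2 → after 1×micro: 1; S1 reads c0=1 → after 2×micro: 2; S2 reads c1=2 → after 3×micro: 0 ⇒ (c0=1, c1=2, c2=0)
macro 2: S0 reads c0=1 → after 1×micro: 0; S1 reads c0=0 → after 2×micro: 2; S2 reads c1=2 → after 3×micro: 0 ⇒ (c0=0, c1=2, c2=0)
macro 3: S0 reads c0=0 → after 1×micro: 3; S1 reads c0=3 → after 2×micro: 2; S2 reads c1=2 → after 3×micro: 0 ⇒ (c0=3, c1=2, c2=0)
macro 4: S0 reads c0=3 → after 1×micro: 2; S1 reads c0=2 → after 2×micro: 2; S2 reads c1=2 → after 3×micro: 0 ⇒ (c0=2, c1=2, c2=0)
macro 5: S0 reads c0=2 → after 1×micro: 1; S1 reads c0=1 → after 2×micro: 2; S2 reads c1=2 → after 3×micro: 0 ⇒ (c0=1, c1=2, c2=0)
macro 6: S0 reads c0=1 → after 1×micro: 0; S1 reads c0=0 → after 2×micro: 2; S2 reads c1=2 → after 3×micro: 0 ⇒ (c0=0, c1=2, c2=0)
macro 7: S0 reads c0=0 → after 1×micro: 3; S1 reads c0=3 → after 2×micro: 2; S2 reads c1=2 → after 3×micro: 0 ⇒ (c0=3, c1=2, c2=0)
macro 8: S0 reads c0=3 → after 1×micro: 2; S1 reads c0=2 → after 2×micro: 2; S2 reads c1=2 → after 3×micro: 0 ⇒ (c0=2, c1=2, c2=0)
macro 9: S0 reads c0=2 → after 1×micro: 1; S1 reads c0=1 → after 2×micro: 2; S2 reads c1=2 → after 3×micro: 0 ⇒ (c0=1, c1=2, c2=0)
macro 10: S0 reads c0=1 → after 1×micro: 0; S1 reads c0=0 → after 2×micro: 2; S2 reads c1=2 → after 3×micro: 0 ⇒ (c0=0, c1=2, c2=0)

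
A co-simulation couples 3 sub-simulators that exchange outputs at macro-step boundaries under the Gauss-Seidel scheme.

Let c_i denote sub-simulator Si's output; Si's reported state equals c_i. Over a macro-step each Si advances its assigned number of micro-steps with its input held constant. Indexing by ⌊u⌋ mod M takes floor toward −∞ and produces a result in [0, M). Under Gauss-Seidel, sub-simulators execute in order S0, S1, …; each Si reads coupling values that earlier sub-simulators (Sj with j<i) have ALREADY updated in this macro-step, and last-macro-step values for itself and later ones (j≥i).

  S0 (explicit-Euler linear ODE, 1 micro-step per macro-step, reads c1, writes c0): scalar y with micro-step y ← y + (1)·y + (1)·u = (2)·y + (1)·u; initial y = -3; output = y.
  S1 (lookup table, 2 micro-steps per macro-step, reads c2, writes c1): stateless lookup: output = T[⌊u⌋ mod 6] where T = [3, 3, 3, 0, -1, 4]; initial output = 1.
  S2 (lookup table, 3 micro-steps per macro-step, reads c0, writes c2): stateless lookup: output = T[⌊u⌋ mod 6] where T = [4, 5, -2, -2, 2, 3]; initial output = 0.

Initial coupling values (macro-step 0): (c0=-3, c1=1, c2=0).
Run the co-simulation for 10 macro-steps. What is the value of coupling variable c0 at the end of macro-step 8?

macro 1: S0 reads c1=1 → after 1×micro: -5; S1 reads c2=0 → after 2×micro: 3; S2 reads c0=-5 → after 3×micro: 5 ⇒ (c0=-5, c1=3, c2=5)
macro 2: S0 reads c1=3 → after 1×micro: -7; S1 reads c2=5 → after 2×micro: 4; S2 reads c0=-7 → after 3×micro: 3 ⇒ (c0=-7, c1=4, c2=3)
macro 3: S0 reads c1=4 → after 1×micro: -10; S1 reads c2=3 → after 2×micro: 0; S2 reads c0=-10 → after 3×micro: -2 ⇒ (c0=-10, c1=0, c2=-2)
macro 4: S0 reads c1=0 → after 1×micro: -20; S1 reads c2=-2 → after 2×micro: -1; S2 reads c0=-20 → after 3×micro: 2 ⇒ (c0=-20, c1=-1, c2=2)
macro 5: S0 reads c1=-1 → after 1×micro: -41; S1 reads c2=2 → after 2×micro: 3; S2 reads c0=-41 → after 3×micro: 5 ⇒ (c0=-41, c1=3, c2=5)
macro 6: S0 reads c1=3 → after 1×micro: -79; S1 reads c2=5 → after 2×micro: 4; S2 reads c0=-79 → after 3×micro: 3 ⇒ (c0=-79, c1=4, c2=3)
macro 7: S0 reads c1=4 → after 1×micro: -154; S1 reads c2=3 → after 2×micro: 0; S2 reads c0=-154 → after 3×micro: -2 ⇒ (c0=-154, c1=0, c2=-2)
macro 8: S0 reads c1=0 → after 1×micro: -308; S1 reads c2=-2 → after 2×micro: -1; S2 reads c0=-308 → after 3×micro: 2 ⇒ (c0=-308, c1=-1, c2=2)
macro 9: S0 reads c1=-1 → after 1×micro: -617; S1 reads c2=2 → after 2×micro: 3; S2 reads c0=-617 → after 3×micro: 5 ⇒ (c0=-617, c1=3, c2=5)
macro 10: S0 reads c1=3 → after 1×micro: -1231; S1 reads c2=5 → after 2×micro: 4; S2 reads c0=-1231 → after 3×micro: 3 ⇒ (c0=-1231, c1=4, c2=3)

c0 at macro-step 8 = -308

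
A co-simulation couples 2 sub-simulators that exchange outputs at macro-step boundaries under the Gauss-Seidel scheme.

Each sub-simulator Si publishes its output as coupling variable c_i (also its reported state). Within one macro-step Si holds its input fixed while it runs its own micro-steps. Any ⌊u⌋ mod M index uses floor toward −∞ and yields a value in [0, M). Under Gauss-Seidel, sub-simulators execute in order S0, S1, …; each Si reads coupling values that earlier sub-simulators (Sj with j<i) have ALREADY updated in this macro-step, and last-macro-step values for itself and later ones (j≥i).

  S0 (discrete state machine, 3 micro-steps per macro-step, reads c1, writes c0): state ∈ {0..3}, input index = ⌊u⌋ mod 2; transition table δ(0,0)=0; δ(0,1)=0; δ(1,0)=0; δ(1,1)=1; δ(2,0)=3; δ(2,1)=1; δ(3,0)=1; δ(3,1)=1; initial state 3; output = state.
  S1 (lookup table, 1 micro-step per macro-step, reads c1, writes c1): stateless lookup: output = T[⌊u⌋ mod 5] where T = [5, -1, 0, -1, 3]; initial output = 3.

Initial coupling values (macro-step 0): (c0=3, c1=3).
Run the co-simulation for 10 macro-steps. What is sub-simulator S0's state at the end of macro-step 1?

S0 state at macro-step 1 = 1

macro 1: S0 reads c1=3 → after 3×micro: 1; S1 reads c1=3 → after 1×micro: -1 ⇒ (c0=1, c1=-1)
macro 2: S0 reads c1=-1 → after 3×micro: 1; S1 reads c1=-1 → after 1×micro: 3 ⇒ (c0=1, c1=3)
macro 3: S0 reads c1=3 → after 3×micro: 1; S1 reads c1=3 → after 1×micro: -1 ⇒ (c0=1, c1=-1)
macro 4: S0 reads c1=-1 → after 3×micro: 1; S1 reads c1=-1 → after 1×micro: 3 ⇒ (c0=1, c1=3)
macro 5: S0 reads c1=3 → after 3×micro: 1; S1 reads c1=3 → after 1×micro: -1 ⇒ (c0=1, c1=-1)
macro 6: S0 reads c1=-1 → after 3×micro: 1; S1 reads c1=-1 → after 1×micro: 3 ⇒ (c0=1, c1=3)
macro 7: S0 reads c1=3 → after 3×micro: 1; S1 reads c1=3 → after 1×micro: -1 ⇒ (c0=1, c1=-1)
macro 8: S0 reads c1=-1 → after 3×micro: 1; S1 reads c1=-1 → after 1×micro: 3 ⇒ (c0=1, c1=3)
macro 9: S0 reads c1=3 → after 3×micro: 1; S1 reads c1=3 → after 1×micro: -1 ⇒ (c0=1, c1=-1)
macro 10: S0 reads c1=-1 → after 3×micro: 1; S1 reads c1=-1 → after 1×micro: 3 ⇒ (c0=1, c1=3)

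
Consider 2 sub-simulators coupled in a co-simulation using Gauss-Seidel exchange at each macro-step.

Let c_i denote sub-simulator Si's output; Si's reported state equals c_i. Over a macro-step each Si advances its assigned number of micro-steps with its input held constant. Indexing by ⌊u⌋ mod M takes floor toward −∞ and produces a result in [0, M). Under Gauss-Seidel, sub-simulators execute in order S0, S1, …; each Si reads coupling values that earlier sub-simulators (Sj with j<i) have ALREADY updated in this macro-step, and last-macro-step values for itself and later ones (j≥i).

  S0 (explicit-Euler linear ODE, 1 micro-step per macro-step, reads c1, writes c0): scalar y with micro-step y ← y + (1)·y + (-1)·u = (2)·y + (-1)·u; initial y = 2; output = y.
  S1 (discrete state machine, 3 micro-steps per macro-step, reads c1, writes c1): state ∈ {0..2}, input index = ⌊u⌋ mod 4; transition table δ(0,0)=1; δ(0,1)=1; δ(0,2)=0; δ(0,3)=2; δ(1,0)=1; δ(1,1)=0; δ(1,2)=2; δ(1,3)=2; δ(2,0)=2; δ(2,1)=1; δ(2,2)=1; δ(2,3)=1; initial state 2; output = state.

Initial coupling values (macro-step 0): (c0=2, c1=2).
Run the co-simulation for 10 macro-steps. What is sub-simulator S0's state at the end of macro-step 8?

macro 1: S0 reads c1=2 → after 1×micro: 2; S1 reads c1=2 → after 3×micro: 1 ⇒ (c0=2, c1=1)
macro 2: S0 reads c1=1 → after 1×micro: 3; S1 reads c1=1 → after 3×micro: 0 ⇒ (c0=3, c1=0)
macro 3: S0 reads c1=0 → after 1×micro: 6; S1 reads c1=0 → after 3×micro: 1 ⇒ (c0=6, c1=1)
macro 4: S0 reads c1=1 → after 1×micro: 11; S1 reads c1=1 → after 3×micro: 0 ⇒ (c0=11, c1=0)
macro 5: S0 reads c1=0 → after 1×micro: 22; S1 reads c1=0 → after 3×micro: 1 ⇒ (c0=22, c1=1)
macro 6: S0 reads c1=1 → after 1×micro: 43; S1 reads c1=1 → after 3×micro: 0 ⇒ (c0=43, c1=0)
macro 7: S0 reads c1=0 → after 1×micro: 86; S1 reads c1=0 → after 3×micro: 1 ⇒ (c0=86, c1=1)
macro 8: S0 reads c1=1 → after 1×micro: 171; S1 reads c1=1 → after 3×micro: 0 ⇒ (c0=171, c1=0)
macro 9: S0 reads c1=0 → after 1×micro: 342; S1 reads c1=0 → after 3×micro: 1 ⇒ (c0=342, c1=1)
macro 10: S0 reads c1=1 → after 1×micro: 683; S1 reads c1=1 → after 3×micro: 0 ⇒ (c0=683, c1=0)

S0 state at macro-step 8 = 171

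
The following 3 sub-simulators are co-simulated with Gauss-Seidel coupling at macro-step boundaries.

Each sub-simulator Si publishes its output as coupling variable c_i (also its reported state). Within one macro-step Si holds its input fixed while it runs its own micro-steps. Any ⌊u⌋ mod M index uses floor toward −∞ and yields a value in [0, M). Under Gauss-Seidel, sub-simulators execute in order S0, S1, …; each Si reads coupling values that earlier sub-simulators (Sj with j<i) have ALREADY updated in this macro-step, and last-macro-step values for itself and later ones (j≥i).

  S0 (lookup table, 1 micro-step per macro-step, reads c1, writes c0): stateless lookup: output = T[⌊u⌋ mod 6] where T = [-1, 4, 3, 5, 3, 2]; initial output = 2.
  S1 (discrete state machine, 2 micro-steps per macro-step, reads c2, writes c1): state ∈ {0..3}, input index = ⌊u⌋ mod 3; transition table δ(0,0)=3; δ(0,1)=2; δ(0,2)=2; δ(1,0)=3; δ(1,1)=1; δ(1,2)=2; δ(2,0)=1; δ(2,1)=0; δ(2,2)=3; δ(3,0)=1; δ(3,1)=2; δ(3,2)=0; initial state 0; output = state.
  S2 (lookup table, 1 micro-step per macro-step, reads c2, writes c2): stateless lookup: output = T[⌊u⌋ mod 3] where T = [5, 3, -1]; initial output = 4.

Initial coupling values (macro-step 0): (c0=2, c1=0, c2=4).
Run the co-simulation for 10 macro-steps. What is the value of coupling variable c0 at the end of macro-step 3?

macro 1: S0 reads c1=0 → after 1×micro: -1; S1 reads c2=4 → after 2×micro: 0; S2 reads c2=4 → after 1×micro: 3 ⇒ (c0=-1, c1=0, c2=3)
macro 2: S0 reads c1=0 → after 1×micro: -1; S1 reads c2=3 → after 2×micro: 1; S2 reads c2=3 → after 1×micro: 5 ⇒ (c0=-1, c1=1, c2=5)
macro 3: S0 reads c1=1 → after 1×micro: 4; S1 reads c2=5 → after 2×micro: 3; S2 reads c2=5 → after 1×micro: -1 ⇒ (c0=4, c1=3, c2=-1)
macro 4: S0 reads c1=3 → after 1×micro: 5; S1 reads c2=-1 → after 2×micro: 2; S2 reads c2=-1 → after 1×micro: -1 ⇒ (c0=5, c1=2, c2=-1)
macro 5: S0 reads c1=2 → after 1×micro: 3; S1 reads c2=-1 → after 2×micro: 0; S2 reads c2=-1 → after 1×micro: -1 ⇒ (c0=3, c1=0, c2=-1)
macro 6: S0 reads c1=0 → after 1×micro: -1; S1 reads c2=-1 → after 2×micro: 3; S2 reads c2=-1 → after 1×micro: -1 ⇒ (c0=-1, c1=3, c2=-1)
macro 7: S0 reads c1=3 → after 1×micro: 5; S1 reads c2=-1 → after 2×micro: 2; S2 reads c2=-1 → after 1×micro: -1 ⇒ (c0=5, c1=2, c2=-1)
macro 8: S0 reads c1=2 → after 1×micro: 3; S1 reads c2=-1 → after 2×micro: 0; S2 reads c2=-1 → after 1×micro: -1 ⇒ (c0=3, c1=0, c2=-1)
macro 9: S0 reads c1=0 → after 1×micro: -1; S1 reads c2=-1 → after 2×micro: 3; S2 reads c2=-1 → after 1×micro: -1 ⇒ (c0=-1, c1=3, c2=-1)
macro 10: S0 reads c1=3 → after 1×micro: 5; S1 reads c2=-1 → after 2×micro: 2; S2 reads c2=-1 → after 1×micro: -1 ⇒ (c0=5, c1=2, c2=-1)

c0 at macro-step 3 = 4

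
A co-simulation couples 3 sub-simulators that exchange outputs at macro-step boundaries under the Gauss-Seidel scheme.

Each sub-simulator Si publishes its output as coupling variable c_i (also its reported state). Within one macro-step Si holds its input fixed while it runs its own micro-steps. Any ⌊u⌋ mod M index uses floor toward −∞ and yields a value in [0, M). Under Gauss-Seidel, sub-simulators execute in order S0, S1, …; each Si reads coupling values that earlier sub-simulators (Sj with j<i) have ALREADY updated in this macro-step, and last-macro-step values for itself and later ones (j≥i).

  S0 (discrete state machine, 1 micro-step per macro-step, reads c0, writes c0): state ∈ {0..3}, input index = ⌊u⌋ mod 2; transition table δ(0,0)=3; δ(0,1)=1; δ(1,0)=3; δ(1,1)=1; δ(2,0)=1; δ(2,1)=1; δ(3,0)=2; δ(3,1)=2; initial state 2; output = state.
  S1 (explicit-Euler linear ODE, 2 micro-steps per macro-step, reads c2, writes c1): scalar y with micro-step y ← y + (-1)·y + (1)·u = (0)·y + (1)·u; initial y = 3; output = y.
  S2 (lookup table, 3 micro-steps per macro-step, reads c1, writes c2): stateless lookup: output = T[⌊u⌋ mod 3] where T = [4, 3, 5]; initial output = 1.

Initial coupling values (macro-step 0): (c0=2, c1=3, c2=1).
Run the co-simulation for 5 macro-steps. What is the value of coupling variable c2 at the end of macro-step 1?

c2 at macro-step 1 = 3

macro 1: S0 reads c0=2 → after 1×micro: 1; S1 reads c2=1 → after 2×micro: 1; S2 reads c1=1 → after 3×micro: 3 ⇒ (c0=1, c1=1, c2=3)
macro 2: S0 reads c0=1 → after 1×micro: 1; S1 reads c2=3 → after 2×micro: 3; S2 reads c1=3 → after 3×micro: 4 ⇒ (c0=1, c1=3, c2=4)
macro 3: S0 reads c0=1 → after 1×micro: 1; S1 reads c2=4 → after 2×micro: 4; S2 reads c1=4 → after 3×micro: 3 ⇒ (c0=1, c1=4, c2=3)
macro 4: S0 reads c0=1 → after 1×micro: 1; S1 reads c2=3 → after 2×micro: 3; S2 reads c1=3 → after 3×micro: 4 ⇒ (c0=1, c1=3, c2=4)
macro 5: S0 reads c0=1 → after 1×micro: 1; S1 reads c2=4 → after 2×micro: 4; S2 reads c1=4 → after 3×micro: 3 ⇒ (c0=1, c1=4, c2=3)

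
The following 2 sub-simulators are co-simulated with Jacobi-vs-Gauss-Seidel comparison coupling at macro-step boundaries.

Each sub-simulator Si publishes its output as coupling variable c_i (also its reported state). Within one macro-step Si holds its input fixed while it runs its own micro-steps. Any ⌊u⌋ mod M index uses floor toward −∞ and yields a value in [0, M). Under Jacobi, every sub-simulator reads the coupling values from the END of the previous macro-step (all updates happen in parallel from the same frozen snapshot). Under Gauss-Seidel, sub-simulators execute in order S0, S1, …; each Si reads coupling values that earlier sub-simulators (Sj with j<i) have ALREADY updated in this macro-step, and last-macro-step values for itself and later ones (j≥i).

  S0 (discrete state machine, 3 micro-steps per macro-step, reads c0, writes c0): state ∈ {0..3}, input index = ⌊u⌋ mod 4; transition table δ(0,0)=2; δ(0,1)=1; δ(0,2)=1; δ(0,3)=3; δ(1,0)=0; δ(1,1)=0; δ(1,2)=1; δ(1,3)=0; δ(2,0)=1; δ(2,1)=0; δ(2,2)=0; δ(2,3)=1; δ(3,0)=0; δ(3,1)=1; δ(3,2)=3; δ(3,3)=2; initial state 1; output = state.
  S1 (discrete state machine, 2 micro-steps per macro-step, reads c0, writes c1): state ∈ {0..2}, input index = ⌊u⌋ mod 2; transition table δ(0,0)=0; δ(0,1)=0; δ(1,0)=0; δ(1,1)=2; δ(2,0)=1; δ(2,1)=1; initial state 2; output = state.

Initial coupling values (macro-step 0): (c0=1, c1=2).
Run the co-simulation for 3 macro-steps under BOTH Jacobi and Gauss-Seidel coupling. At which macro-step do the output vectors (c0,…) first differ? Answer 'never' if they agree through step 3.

first divergence at macro-step: 1

[Jacobi] macro 1: S0 reads c0=1 → after 3×micro: 0; S1 reads c0=1 → after 2×micro: 2 ⇒ (c0=0, c1=2)
[Jacobi] macro 2: S0 reads c0=0 → after 3×micro: 0; S1 reads c0=0 → after 2×micro: 0 ⇒ (c0=0, c1=0)
[Jacobi] macro 3: S0 reads c0=0 → after 3×micro: 0; S1 reads c0=0 → after 2×micro: 0 ⇒ (c0=0, c1=0)
[Gauss-Seidel] macro 1: S0 reads c0=1 → after 3×micro: 0; S1 reads c0=0 → after 2×micro: 0 ⇒ (c0=0, c1=0)
[Gauss-Seidel] macro 2: S0 reads c0=0 → after 3×micro: 0; S1 reads c0=0 → after 2×micro: 0 ⇒ (c0=0, c1=0)
[Gauss-Seidel] macro 3: S0 reads c0=0 → after 3×micro: 0; S1 reads c0=0 → after 2×micro: 0 ⇒ (c0=0, c1=0)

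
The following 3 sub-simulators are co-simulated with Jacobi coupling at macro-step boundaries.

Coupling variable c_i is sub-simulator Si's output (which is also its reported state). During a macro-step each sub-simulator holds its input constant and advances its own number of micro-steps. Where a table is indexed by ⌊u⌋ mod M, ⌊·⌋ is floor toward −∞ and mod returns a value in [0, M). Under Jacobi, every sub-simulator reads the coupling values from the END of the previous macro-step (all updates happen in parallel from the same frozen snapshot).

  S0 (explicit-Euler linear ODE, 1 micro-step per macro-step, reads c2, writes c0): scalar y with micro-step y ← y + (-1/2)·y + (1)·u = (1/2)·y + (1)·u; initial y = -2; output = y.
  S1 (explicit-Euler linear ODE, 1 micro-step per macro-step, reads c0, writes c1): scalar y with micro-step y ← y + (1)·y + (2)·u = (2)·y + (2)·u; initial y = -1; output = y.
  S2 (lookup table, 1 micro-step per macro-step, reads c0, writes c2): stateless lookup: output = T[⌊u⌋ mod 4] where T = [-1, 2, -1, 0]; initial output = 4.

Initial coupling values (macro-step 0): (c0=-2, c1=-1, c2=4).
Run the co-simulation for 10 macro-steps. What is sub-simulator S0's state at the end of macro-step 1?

macro 1: S0 reads c2=4 → after 1×micro: 3; S1 reads c0=-2 → after 1×micro: -6; S2 reads c0=-2 → after 1×micro: -1 ⇒ (c0=3, c1=-6, c2=-1)
macro 2: S0 reads c2=-1 → after 1×micro: 1/2; S1 reads c0=3 → after 1×micro: -6; S2 reads c0=3 → after 1×micro: 0 ⇒ (c0=1/2, c1=-6, c2=0)
macro 3: S0 reads c2=0 → after 1×micro: 1/4; S1 reads c0=1/2 → after 1×micro: -11; S2 reads c0=1/2 → after 1×micro: -1 ⇒ (c0=1/4, c1=-11, c2=-1)
macro 4: S0 reads c2=-1 → after 1×micro: -7/8; S1 reads c0=1/4 → after 1×micro: -43/2; S2 reads c0=1/4 → after 1×micro: -1 ⇒ (c0=-7/8, c1=-43/2, c2=-1)
macro 5: S0 reads c2=-1 → after 1×micro: -23/16; S1 reads c0=-7/8 → after 1×micro: -179/4; S2 reads c0=-7/8 → after 1×micro: 0 ⇒ (c0=-23/16, c1=-179/4, c2=0)
macro 6: S0 reads c2=0 → after 1×micro: -23/32; S1 reads c0=-23/16 → after 1×micro: -739/8; S2 reads c0=-23/16 → after 1×micro: -1 ⇒ (c0=-23/32, c1=-739/8, c2=-1)
macro 7: S0 reads c2=-1 → after 1×micro: -87/64; S1 reads c0=-23/32 → after 1×micro: -2979/16; S2 reads c0=-23/32 → after 1×micro: 0 ⇒ (c0=-87/64, c1=-2979/16, c2=0)
macro 8: S0 reads c2=0 → after 1×micro: -87/128; S1 reads c0=-87/64 → after 1×micro: -12003/32; S2 reads c0=-87/64 → after 1×micro: -1 ⇒ (c0=-87/128, c1=-12003/32, c2=-1)
macro 9: S0 reads c2=-1 → after 1×micro: -343/256; S1 reads c0=-87/128 → after 1×micro: -48099/64; S2 reads c0=-87/128 → after 1×micro: 0 ⇒ (c0=-343/256, c1=-48099/64, c2=0)
macro 10: S0 reads c2=0 → after 1×micro: -343/512; S1 reads c0=-343/256 → after 1×micro: -192739/128; S2 reads c0=-343/256 → after 1×micro: -1 ⇒ (c0=-343/512, c1=-192739/128, c2=-1)

S0 state at macro-step 1 = 3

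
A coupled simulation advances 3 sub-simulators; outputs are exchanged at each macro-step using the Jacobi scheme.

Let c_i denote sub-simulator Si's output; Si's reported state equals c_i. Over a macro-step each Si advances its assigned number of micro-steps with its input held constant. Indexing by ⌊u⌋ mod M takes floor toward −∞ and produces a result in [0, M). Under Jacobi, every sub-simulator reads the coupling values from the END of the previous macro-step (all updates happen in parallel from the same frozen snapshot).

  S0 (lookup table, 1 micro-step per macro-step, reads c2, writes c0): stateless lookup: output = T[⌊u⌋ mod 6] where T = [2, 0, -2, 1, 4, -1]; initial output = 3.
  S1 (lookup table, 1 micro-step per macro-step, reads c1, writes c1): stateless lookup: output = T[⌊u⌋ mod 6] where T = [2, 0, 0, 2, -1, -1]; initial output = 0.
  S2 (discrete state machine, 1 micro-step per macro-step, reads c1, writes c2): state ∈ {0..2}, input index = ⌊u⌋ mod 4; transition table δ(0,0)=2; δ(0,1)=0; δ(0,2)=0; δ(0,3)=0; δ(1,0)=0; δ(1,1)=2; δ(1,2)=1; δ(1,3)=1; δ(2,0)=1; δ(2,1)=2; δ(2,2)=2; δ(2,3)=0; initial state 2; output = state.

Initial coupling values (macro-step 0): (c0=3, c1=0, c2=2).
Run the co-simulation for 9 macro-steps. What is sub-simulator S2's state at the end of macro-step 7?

macro 1: S0 reads c2=2 → after 1×micro: -2; S1 reads c1=0 → after 1×micro: 2; S2 reads c1=0 → after 1×micro: 1 ⇒ (c0=-2, c1=2, c2=1)
macro 2: S0 reads c2=1 → after 1×micro: 0; S1 reads c1=2 → after 1×micro: 0; S2 reads c1=2 → after 1×micro: 1 ⇒ (c0=0, c1=0, c2=1)
macro 3: S0 reads c2=1 → after 1×micro: 0; S1 reads c1=0 → after 1×micro: 2; S2 reads c1=0 → after 1×micro: 0 ⇒ (c0=0, c1=2, c2=0)
macro 4: S0 reads c2=0 → after 1×micro: 2; S1 reads c1=2 → after 1×micro: 0; S2 reads c1=2 → after 1×micro: 0 ⇒ (c0=2, c1=0, c2=0)
macro 5: S0 reads c2=0 → after 1×micro: 2; S1 reads c1=0 → after 1×micro: 2; S2 reads c1=0 → after 1×micro: 2 ⇒ (c0=2, c1=2, c2=2)
macro 6: S0 reads c2=2 → after 1×micro: -2; S1 reads c1=2 → after 1×micro: 0; S2 reads c1=2 → after 1×micro: 2 ⇒ (c0=-2, c1=0, c2=2)
macro 7: S0 reads c2=2 → after 1×micro: -2; S1 reads c1=0 → after 1×micro: 2; S2 reads c1=0 → after 1×micro: 1 ⇒ (c0=-2, c1=2, c2=1)
macro 8: S0 reads c2=1 → after 1×micro: 0; S1 reads c1=2 → after 1×micro: 0; S2 reads c1=2 → after 1×micro: 1 ⇒ (c0=0, c1=0, c2=1)
macro 9: S0 reads c2=1 → after 1×micro: 0; S1 reads c1=0 → after 1×micro: 2; S2 reads c1=0 → after 1×micro: 0 ⇒ (c0=0, c1=2, c2=0)

S2 state at macro-step 7 = 1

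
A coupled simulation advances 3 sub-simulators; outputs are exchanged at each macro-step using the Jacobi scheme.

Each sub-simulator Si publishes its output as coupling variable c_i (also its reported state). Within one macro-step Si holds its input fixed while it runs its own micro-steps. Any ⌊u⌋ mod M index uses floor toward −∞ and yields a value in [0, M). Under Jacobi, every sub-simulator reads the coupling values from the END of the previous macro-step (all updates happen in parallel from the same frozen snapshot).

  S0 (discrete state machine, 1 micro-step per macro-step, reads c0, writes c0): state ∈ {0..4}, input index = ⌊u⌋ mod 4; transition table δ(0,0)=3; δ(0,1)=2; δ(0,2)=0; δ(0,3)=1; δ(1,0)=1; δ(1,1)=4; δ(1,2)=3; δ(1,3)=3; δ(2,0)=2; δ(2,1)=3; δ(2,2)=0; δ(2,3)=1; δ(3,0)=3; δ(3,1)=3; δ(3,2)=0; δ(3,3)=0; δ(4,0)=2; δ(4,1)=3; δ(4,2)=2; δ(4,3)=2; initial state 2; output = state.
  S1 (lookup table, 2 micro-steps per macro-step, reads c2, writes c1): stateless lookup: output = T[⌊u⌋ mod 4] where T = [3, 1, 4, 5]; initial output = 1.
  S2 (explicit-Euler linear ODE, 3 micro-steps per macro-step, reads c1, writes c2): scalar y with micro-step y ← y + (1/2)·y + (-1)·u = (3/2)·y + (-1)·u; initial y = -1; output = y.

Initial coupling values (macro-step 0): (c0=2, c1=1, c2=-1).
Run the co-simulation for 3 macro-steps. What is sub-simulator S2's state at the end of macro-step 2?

macro 1: S0 reads c0=2 → after 1×micro: 0; S1 reads c2=-1 → after 2×micro: 5; S2 reads c1=1 → after 3×micro: -65/8 ⇒ (c0=0, c1=5, c2=-65/8)
macro 2: S0 reads c0=0 → after 1×micro: 3; S1 reads c2=-65/8 → after 2×micro: 5; S2 reads c1=5 → after 3×micro: -3275/64 ⇒ (c0=3, c1=5, c2=-3275/64)
macro 3: S0 reads c0=3 → after 1×micro: 0; S1 reads c2=-3275/64 → after 2×micro: 3; S2 reads c1=5 → after 3×micro: -100585/512 ⇒ (c0=0, c1=3, c2=-100585/512)

S2 state at macro-step 2 = -3275/64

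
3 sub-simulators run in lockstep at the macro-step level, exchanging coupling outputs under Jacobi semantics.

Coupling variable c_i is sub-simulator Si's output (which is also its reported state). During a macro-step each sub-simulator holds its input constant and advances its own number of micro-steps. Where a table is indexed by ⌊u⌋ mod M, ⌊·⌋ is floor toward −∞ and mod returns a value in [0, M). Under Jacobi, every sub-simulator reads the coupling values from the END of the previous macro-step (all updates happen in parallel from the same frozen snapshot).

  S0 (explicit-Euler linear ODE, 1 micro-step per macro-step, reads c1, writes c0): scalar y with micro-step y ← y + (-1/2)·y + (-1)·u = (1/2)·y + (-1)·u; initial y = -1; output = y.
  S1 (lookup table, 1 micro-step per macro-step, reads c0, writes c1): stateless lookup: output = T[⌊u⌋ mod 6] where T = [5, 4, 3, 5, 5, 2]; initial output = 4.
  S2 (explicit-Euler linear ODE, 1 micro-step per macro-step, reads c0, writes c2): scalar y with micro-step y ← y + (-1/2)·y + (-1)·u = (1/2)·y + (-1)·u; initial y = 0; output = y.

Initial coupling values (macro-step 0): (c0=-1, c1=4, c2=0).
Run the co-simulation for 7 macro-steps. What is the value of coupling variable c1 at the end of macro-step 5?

macro 1: S0 reads c1=4 → after 1×micro: -9/2; S1 reads c0=-1 → after 1×micro: 2; S2 reads c0=-1 → after 1×micro: 1 ⇒ (c0=-9/2, c1=2, c2=1)
macro 2: S0 reads c1=2 → after 1×micro: -17/4; S1 reads c0=-9/2 → after 1×micro: 4; S2 reads c0=-9/2 → after 1×micro: 5 ⇒ (c0=-17/4, c1=4, c2=5)
macro 3: S0 reads c1=4 → after 1×micro: -49/8; S1 reads c0=-17/4 → after 1×micro: 4; S2 reads c0=-17/4 → after 1×micro: 27/4 ⇒ (c0=-49/8, c1=4, c2=27/4)
macro 4: S0 reads c1=4 → after 1×micro: -113/16; S1 reads c0=-49/8 → after 1×micro: 2; S2 reads c0=-49/8 → after 1×micro: 19/2 ⇒ (c0=-113/16, c1=2, c2=19/2)
macro 5: S0 reads c1=2 → after 1×micro: -177/32; S1 reads c0=-113/16 → after 1×micro: 5; S2 reads c0=-113/16 → after 1×micro: 189/16 ⇒ (c0=-177/32, c1=5, c2=189/16)
macro 6: S0 reads c1=5 → after 1×micro: -497/64; S1 reads c0=-177/32 → after 1×micro: 5; S2 reads c0=-177/32 → after 1×micro: 183/16 ⇒ (c0=-497/64, c1=5, c2=183/16)
macro 7: S0 reads c1=5 → after 1×micro: -1137/128; S1 reads c0=-497/64 → after 1×micro: 5; S2 reads c0=-497/64 → after 1×micro: 863/64 ⇒ (c0=-1137/128, c1=5, c2=863/64)

c1 at macro-step 5 = 5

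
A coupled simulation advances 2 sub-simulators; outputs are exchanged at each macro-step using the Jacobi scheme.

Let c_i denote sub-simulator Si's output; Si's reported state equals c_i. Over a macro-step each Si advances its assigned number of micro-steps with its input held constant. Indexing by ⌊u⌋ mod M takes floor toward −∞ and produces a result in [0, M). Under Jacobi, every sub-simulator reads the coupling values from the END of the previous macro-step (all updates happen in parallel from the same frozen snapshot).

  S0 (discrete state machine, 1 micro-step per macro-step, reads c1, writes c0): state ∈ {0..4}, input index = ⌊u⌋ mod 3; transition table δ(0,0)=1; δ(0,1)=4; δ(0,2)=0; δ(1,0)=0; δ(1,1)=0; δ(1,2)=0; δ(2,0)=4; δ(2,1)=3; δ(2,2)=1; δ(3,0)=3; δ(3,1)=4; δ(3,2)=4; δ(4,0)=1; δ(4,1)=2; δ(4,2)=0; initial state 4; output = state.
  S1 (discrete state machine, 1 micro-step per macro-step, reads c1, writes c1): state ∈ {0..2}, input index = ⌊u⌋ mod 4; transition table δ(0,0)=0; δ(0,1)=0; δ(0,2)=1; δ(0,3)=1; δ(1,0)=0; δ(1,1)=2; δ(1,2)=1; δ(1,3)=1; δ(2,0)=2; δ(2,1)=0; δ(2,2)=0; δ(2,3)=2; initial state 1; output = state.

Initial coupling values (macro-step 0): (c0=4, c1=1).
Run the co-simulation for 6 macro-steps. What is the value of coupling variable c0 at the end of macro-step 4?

macro 1: S0 reads c1=1 → after 1×micro: 2; S1 reads c1=1 → after 1×micro: 2 ⇒ (c0=2, c1=2)
macro 2: S0 reads c1=2 → after 1×micro: 1; S1 reads c1=2 → after 1×micro: 0 ⇒ (c0=1, c1=0)
macro 3: S0 reads c1=0 → after 1×micro: 0; S1 reads c1=0 → after 1×micro: 0 ⇒ (c0=0, c1=0)
macro 4: S0 reads c1=0 → after 1×micro: 1; S1 reads c1=0 → after 1×micro: 0 ⇒ (c0=1, c1=0)
macro 5: S0 reads c1=0 → after 1×micro: 0; S1 reads c1=0 → after 1×micro: 0 ⇒ (c0=0, c1=0)
macro 6: S0 reads c1=0 → after 1×micro: 1; S1 reads c1=0 → after 1×micro: 0 ⇒ (c0=1, c1=0)

c0 at macro-step 4 = 1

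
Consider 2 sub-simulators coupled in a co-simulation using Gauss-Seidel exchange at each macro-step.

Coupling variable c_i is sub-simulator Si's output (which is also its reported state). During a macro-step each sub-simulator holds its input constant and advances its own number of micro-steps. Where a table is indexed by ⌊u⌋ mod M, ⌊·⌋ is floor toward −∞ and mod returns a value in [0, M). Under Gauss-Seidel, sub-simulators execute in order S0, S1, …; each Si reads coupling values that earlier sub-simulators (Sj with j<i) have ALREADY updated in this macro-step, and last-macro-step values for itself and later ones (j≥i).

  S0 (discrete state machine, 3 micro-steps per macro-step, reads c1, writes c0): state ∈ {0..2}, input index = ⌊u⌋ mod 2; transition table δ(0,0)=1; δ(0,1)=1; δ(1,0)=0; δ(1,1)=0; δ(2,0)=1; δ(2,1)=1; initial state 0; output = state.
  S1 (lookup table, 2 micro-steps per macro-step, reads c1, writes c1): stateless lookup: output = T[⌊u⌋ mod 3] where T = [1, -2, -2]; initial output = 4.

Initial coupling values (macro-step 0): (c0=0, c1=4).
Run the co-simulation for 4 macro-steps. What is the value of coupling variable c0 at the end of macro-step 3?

c0 at macro-step 3 = 1

macro 1: S0 reads c1=4 → after 3×micro: 1; S1 reads c1=4 → after 2×micro: -2 ⇒ (c0=1, c1=-2)
macro 2: S0 reads c1=-2 → after 3×micro: 0; S1 reads c1=-2 → after 2×micro: -2 ⇒ (c0=0, c1=-2)
macro 3: S0 reads c1=-2 → after 3×micro: 1; S1 reads c1=-2 → after 2×micro: -2 ⇒ (c0=1, c1=-2)
macro 4: S0 reads c1=-2 → after 3×micro: 0; S1 reads c1=-2 → after 2×micro: -2 ⇒ (c0=0, c1=-2)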